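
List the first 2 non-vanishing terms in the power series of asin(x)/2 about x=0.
x^3/12 + x/2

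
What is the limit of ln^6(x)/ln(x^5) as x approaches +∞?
This is an ∞/∞ indeterminate form as x → +∞.
Write ln(x^5) = 5·ln(x), reducing the quotient to ln^5(x)/5 → ∞.
Limit = ∞.

Final answer: ∞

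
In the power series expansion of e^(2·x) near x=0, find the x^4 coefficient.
Expand to order 4: e^(2·x) = 2·x^4/3 + 4·x^3/3 + 2·x^2 + 2·x + 1 + O(x^5).
The coefficient of x^4 is 2/3.

Final answer: 2/3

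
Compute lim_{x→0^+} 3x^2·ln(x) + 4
The product is a 0·∞ indeterminate form at x → 0⁺.
Rewrite the product as 3·ln(x) / x^(-2) and apply L'Hôpital, or use the standard hierarchy x^(-2) ≫ |ln x| as x → 0⁺.
The indeterminate product → 0, so the limit = 4.

Final answer: 4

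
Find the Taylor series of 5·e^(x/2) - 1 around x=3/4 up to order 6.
-1 + 5·e^(3/8) + 5·e^(3/8)·(x - 3/4)/2 + 5·e^(3/8)·(x - 3/4)^2/8 + 5·e^(3/8)·(x - 3/4)^3/48 + 5·e^(3/8)·(x - 3/4)^4/384 + e^(3/8)·(x - 3/4)^5/768 + e^(3/8)·(x - 3/4)^6/9216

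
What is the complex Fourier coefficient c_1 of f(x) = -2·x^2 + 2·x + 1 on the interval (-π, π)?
Compute the real Fourier coefficients first: a_1 = 8, b_1 = 4.
Then c_1 = (a_1 − i·b_1)/2 = 4 - 2·i.

Final answer: 4 - 2·i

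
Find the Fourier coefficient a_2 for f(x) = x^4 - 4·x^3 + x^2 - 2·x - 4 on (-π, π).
a_2 = (1/π) ∫_{-π}^{π} f(x)·cos(2x) dx.
Evaluate the integral (use parity and integration by parts as needed): a_2 = -2 + 2·π^2.

Final answer: -2 + 2·π^2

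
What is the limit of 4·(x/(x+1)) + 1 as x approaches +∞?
Evaluate the dominant behaviour as x → +∞; each term tends to a finite value or vanishes.
Limit = 5.

Final answer: 5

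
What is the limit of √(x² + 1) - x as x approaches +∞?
This is an ∞ − ∞ indeterminate form.
Multiply and divide by the conjugate √(x²+1) + x; the x² terms cancel, leaving 1/(√(x²+1)+x) → 0.
Limit = 0.

Final answer: 0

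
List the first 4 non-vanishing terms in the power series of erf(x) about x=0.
-x^7/(21·√(π)) + x^5/(5·√(π)) - 2·x^3/(3·√(π)) + 2·x/√(π)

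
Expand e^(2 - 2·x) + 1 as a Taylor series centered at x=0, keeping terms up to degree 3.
-4·x^3·e^(2)/3 + 2·x^2·e^(2) - 2·x·e^(2) + 1 + e^(2)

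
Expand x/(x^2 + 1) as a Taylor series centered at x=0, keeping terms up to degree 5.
x^5 - x^3 + x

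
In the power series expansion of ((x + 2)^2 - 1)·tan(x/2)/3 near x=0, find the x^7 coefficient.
Expand to order 7: ((x + 2)^2 - 1)·tan(x/2)/3 = 73·x^7/40320 + x^6/180 + 13·x^5/720 + x^4/18 + 5·x^3/24 + 2·x^2/3 + x/2 + O(x^8).
The coefficient of x^7 is 73/40320.

Final answer: 73/40320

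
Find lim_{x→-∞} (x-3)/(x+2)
Evaluate the dominant behaviour as x → -∞; each term tends to a finite value or vanishes.
Limit = 1.

Final answer: 1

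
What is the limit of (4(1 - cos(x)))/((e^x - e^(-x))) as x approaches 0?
Both numerator and denominator → 0 as x → 0; this is a 0/0 indeterminate form.
Expand each to leading order near x = 0: numerator ~ 2·x^2, denominator ~ 2·x.
The limit of the ratio is 0.

Final answer: 0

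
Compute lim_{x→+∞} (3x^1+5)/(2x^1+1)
This is an ∞/∞ indeterminate form as x → +∞.
Divide numerator and denominator by x and let the lower-order terms vanish; the leading terms give 3/2.
Limit = 3/2.

Final answer: 3/2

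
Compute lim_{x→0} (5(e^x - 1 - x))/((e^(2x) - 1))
Both numerator and denominator → 0 as x → 0; this is a 0/0 indeterminate form.
Expand each to leading order near x = 0: numerator ~ 5·x^2/2, denominator ~ 2·x.
The limit of the ratio is 0.

Final answer: 0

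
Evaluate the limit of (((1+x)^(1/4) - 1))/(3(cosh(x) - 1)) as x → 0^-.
Both numerator and denominator → 0 as x → 0^-; this is a 0/0 indeterminate form.
Expand each to leading order near x = 0: numerator ~ x/4, denominator ~ 3·x^2/2.
The limit of the ratio is -∞.

Final answer: -∞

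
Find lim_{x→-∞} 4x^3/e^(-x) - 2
The quotient is an ∞/∞ indeterminate form as x → -∞.
Compare growth rates of the dominant terms (exponentials ≫ polynomials ≫ logarithms), or apply L'Hôpital's rule; the quotient → 0.
Adding the constant: 0 - 2 = -2. Limit = -2.

Final answer: -2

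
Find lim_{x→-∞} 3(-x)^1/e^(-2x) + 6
The quotient is an ∞/∞ indeterminate form as x → -∞.
Compare growth rates of the dominant terms (exponentials ≫ polynomials ≫ logarithms), or apply L'Hôpital's rule; the quotient → 0.
Adding the constant: 0 + 6 = 6. Limit = 6.

Final answer: 6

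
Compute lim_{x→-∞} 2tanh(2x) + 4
Evaluate the dominant behaviour as x → -∞; each term tends to a finite value or vanishes.
Limit = 2.

Final answer: 2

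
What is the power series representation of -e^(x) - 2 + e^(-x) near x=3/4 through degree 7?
(-e^(3/2) - 2·e^(3/4) + 1)·e^(-3/4) + (-e^(3/2) - 1)·e^(-3/4)·(x - 3/4) + (1 - e^(3/2))·e^(-3/4)·(x - 3/4)^2/2 + (-e^(3/2) - 1)·e^(-3/4)·(x - 3/4)^3/6 + (1 - e^(3/2))·e^(-3/4)·(x - 3/4)^4/24 + (-e^(3/2) - 1)·e^(-3/4)·(x - 3/4)^5/120 + (1 - e^(3/2))·e^(-3/4)·(x - 3/4)^6/720 + (-e^(3/2) - 1)·e^(-3/4)·(x - 3/4)^7/5040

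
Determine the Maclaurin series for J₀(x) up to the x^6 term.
-x^6/2304 + x^4/64 - x^2/4 + 1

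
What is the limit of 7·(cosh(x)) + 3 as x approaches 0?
Direct substitution at x = 0 gives 10.

Final answer: 10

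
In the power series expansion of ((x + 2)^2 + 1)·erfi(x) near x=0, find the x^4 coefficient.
Expand to order 4: ((x + 2)^2 + 1)·erfi(x) = 8·x^4/(3·√(π)) + 16·x^3/(3·√(π)) + 8·x^2/√(π) + 10·x/√(π) + O(x^5).
The coefficient of x^4 is 8/(3·√(π)).

Final answer: 8/(3·√(π))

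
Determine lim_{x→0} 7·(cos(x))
Direct substitution at x = 0 gives 7.

Final answer: 7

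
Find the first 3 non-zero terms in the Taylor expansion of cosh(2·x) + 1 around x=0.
2·x^4/3 + 2·x^2 + 2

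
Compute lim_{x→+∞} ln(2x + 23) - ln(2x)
This is an ∞ − ∞ indeterminate form.
Combine the logarithms: ln(2x+23) − ln(2x) = ln((2x+23)/(2x)) = ln(1 + 23/(2x)) → ln(1) = 0.
Limit = 0.

Final answer: 0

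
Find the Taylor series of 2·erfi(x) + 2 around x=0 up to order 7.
2·x^7/(21·√(π)) + 2·x^5/(5·√(π)) + 4·x^3/(3·√(π)) + 4·x/√(π) + 2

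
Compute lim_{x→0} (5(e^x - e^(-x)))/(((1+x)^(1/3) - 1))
Both numerator and denominator → 0 as x → 0; this is a 0/0 indeterminate form.
Expand each to leading order near x = 0: numerator ~ 10·x, denominator ~ x/3.
The limit of the ratio is 30.

Final answer: 30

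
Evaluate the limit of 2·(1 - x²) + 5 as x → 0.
Direct substitution at x = 0 gives 7.

Final answer: 7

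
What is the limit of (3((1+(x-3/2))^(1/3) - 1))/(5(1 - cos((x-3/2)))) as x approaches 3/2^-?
Both numerator and denominator → 0 as x → 3/2^-; this is a 0/0 indeterminate form.
Expand each to leading order near x = 3/2: numerator ~ (x - 3/2), denominator ~ 5·(x - 3/2)^2/2.
The limit of the ratio is -∞.

Final answer: -∞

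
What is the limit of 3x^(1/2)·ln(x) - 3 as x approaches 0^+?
The product is a 0·∞ indeterminate form at x → 0⁺.
Rewrite the product as 3·ln(x) / x^(-1/2) and apply L'Hôpital, or use the standard hierarchy x^(-1/2) ≫ |ln x| as x → 0⁺.
The indeterminate product → 0, so the limit = -3.

Final answer: -3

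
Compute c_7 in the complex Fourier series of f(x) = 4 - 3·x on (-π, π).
Compute the real Fourier coefficients first: a_7 = 0, b_7 = -6/7.
Then c_7 = (a_7 − i·b_7)/2 = 3·i/7.

Final answer: 3·i/7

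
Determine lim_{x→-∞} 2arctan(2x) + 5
Evaluate the dominant behaviour as x → -∞; each term tends to a finite value or vanishes.
Limit = 5 - π.

Final answer: 5 - π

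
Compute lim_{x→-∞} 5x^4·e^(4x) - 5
The product is a 0·∞ indeterminate form at x → -∞.
Rewrite the product as 5x^4 / e^(-4x) (an ∞/∞ form) and apply L'Hôpital, or use the standard hierarchy e^(4|x|) ≫ |x^4| as x → -∞.
The indeterminate product → 0, so the limit = -5.

Final answer: -5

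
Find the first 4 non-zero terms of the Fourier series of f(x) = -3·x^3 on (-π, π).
(36 - 6·π^2)·sin(x) + (-9/2 + 3·π^2)·sin(2·x) + (4/3 - 2·π^2)·sin(3·x) + (-9/16 + 3·π^2/2)·sin(4·x)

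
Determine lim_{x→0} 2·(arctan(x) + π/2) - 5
Direct substitution at x = 0 gives -5 + π.

Final answer: -5 + π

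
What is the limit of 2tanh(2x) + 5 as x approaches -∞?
Evaluate the dominant behaviour as x → -∞; each term tends to a finite value or vanishes.
Limit = 3.

Final answer: 3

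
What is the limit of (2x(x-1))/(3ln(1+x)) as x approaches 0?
Both numerator and denominator → 0 as x → 0; this is a 0/0 indeterminate form.
Expand each to leading order near x = 0: numerator ~ -2·x, denominator ~ 3·x.
The limit of the ratio is -2/3.

Final answer: -2/3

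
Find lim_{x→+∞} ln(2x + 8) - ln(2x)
This is an ∞ − ∞ indeterminate form.
Combine the logarithms: ln(2x+8) − ln(2x) = ln((2x+8)/(2x)) = ln(1 + 8/(2x)) → ln(1) = 0.
Limit = 0.

Final answer: 0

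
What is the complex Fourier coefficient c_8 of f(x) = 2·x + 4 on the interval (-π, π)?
Compute the real Fourier coefficients first: a_8 = 0, b_8 = -1/2.
Then c_8 = (a_8 − i·b_8)/2 = i/4.

Final answer: i/4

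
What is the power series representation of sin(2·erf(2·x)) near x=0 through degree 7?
x^7·(-38912/(45·π^(3/2)) - 16384/(9·π^(5/2)) - 131072/(315·π^(7/2)) - 256/(21·√(π))) + x^5·(64/(5·√(π)) + 4096/(15·π^(5/2)) + 1024/(3·π^(3/2))) + x^3·(-256/(3·π^(3/2)) - 32/(3·√(π))) + 8·x/√(π)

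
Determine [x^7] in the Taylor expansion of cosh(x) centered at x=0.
Expand to order 7: cosh(x) = x^6/720 + x^4/24 + x^2/2 + 1 + O(x^8).
The coefficient of x^7 is 0.

Final answer: 0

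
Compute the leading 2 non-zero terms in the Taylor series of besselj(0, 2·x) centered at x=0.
1 - x^2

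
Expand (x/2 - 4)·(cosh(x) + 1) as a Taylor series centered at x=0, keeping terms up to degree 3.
x^3/4 - 2·x^2 + x - 8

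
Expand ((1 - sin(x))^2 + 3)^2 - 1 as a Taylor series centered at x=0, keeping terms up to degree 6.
-2·x^6/15 + 28·x^5/15 - 3·x^4 - 4·x^3/3 + 12·x^2 - 16·x + 15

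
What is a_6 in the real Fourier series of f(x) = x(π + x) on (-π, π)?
a_6 = (1/π) ∫_{-π}^{π} f(x)·cos(6x) dx.
Evaluate the integral (use parity and integration by parts as needed): a_6 = 1/9.

Final answer: 1/9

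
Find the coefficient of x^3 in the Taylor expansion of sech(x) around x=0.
Expand to order 3: sech(x) = 1 - x^2/2 + O(x^4).
The coefficient of x^3 is 0.

Final answer: 0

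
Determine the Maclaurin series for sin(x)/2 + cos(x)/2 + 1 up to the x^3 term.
-x^3/12 - x^2/4 + x/2 + 3/2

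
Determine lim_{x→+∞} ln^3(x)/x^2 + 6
The quotient is an ∞/∞ indeterminate form as x → +∞.
The polynomial denominator x^2 dominates the logarithmic numerator (any positive power of x ≫ ln^3(x) as x → ∞), so the quotient → 0.
Adding the constant: 0 + 6 = 6. Limit = 6.

Final answer: 6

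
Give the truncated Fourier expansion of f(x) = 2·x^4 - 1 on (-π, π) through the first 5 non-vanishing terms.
(96 - 16·π^2)·cos(x) + (-6 + 4·π^2)·cos(2·x) + (32/27 - 16·π^2/9)·cos(3·x) + (-3/8 + π^2)·cos(4·x) - 1 + 2·π^4/5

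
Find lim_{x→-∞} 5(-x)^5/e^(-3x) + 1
The quotient is an ∞/∞ indeterminate form as x → -∞.
Compare growth rates of the dominant terms (exponentials ≫ polynomials ≫ logarithms), or apply L'Hôpital's rule; the quotient → 0.
Adding the constant: 0 + 1 = 1. Limit = 1.

Final answer: 1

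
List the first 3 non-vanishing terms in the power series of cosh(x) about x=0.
x^4/24 + x^2/2 + 1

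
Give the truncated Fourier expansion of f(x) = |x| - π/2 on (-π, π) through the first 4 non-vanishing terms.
-4·cos(x)/π - 4·cos(3·x)/(9·π) - 4·cos(5·x)/(25·π) - 4·cos(7·x)/(49·π)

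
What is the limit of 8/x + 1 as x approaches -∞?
Evaluate the dominant behaviour as x → -∞; each term tends to a finite value or vanishes.
Limit = 1.

Final answer: 1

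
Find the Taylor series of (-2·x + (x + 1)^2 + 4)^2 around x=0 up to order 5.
x^4 + 10·x^2 + 25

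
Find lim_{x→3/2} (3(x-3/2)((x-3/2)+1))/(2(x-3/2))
Both numerator and denominator → 0 as x → 3/2; this is a 0/0 indeterminate form.
Expand each to leading order near x = 3/2: numerator ~ 3·(x - 3/2), denominator ~ 2·(x - 3/2).
The limit of the ratio is 3/2.

Final answer: 3/2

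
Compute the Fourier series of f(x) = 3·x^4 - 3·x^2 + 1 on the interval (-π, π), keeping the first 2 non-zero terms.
(156 - 24·π^2)·cos(x) - π^2 + 1 + 3·π^4/5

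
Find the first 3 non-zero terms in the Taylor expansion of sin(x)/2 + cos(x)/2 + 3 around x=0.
-x^2/4 + x/2 + 7/2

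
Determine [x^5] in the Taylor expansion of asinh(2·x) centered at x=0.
Expand to order 5: asinh(2·x) = 12·x^5/5 - 4·x^3/3 + 2·x + O(x^6).
The coefficient of x^5 is 12/5.

Final answer: 12/5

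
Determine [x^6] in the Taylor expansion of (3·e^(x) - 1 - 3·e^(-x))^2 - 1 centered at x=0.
Expand to order 6: (3·e^(x) - 1 - 3·e^(-x))^2 - 1 = 8·x^6/5 - x^5/10 + 12·x^4 - 2·x^3 + 36·x^2 - 12·x + O(x^7).
The coefficient of x^6 is 8/5.

Final answer: 8/5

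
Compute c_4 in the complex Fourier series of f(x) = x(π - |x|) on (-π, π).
Compute the real Fourier coefficients first: a_4 = 0, b_4 = 0.
Then c_4 = (a_4 − i·b_4)/2 = 0.

Final answer: 0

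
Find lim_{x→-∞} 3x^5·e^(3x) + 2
The product is a 0·∞ indeterminate form at x → -∞.
Rewrite the product as 3x^5 / e^(-3x) (an ∞/∞ form) and apply L'Hôpital, or use the standard hierarchy e^(3|x|) ≫ |x^5| as x → -∞.
The indeterminate product → 0, so the limit = 2.

Final answer: 2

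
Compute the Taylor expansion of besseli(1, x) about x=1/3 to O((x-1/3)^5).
besseli(1, 1/3) + (besseli(2, 1/3)/2 + besseli(0, 1/3)/2)·(x - 1/3) + (besseli(3, 1/3)/8 + 3·besseli(1, 1/3)/8)·(x - 1/3)^2 + (besseli(4, 1/3)/48 + besseli(2, 1/3)/12 + besseli(0, 1/3)/16)·(x - 1/3)^3 + (besseli(5, 1/3)/384 + 5·besseli(3, 1/3)/384 + 5·besseli(1, 1/3)/192)·(x - 1/3)^4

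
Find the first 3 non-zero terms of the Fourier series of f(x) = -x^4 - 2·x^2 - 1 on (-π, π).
(-40 + 8·π^2)·cos(x) + (1 - 2·π^2)·cos(2·x) - π^4/5 - 2·π^2/3 - 1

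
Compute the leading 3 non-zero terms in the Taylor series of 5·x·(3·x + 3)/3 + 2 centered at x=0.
5·x^2 + 5·x + 2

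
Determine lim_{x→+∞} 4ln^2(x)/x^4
This is an ∞/∞ indeterminate form as x → +∞.
The polynomial denominator x^4 dominates the logarithmic numerator (any positive power of x ≫ ln^2(x) as x → ∞), so the quotient → 0.
Limit = 0.

Final answer: 0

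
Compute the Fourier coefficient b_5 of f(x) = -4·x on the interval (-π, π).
b_5 = (1/π) ∫_{-π}^{π} f(x)·sin(5x) dx.
Evaluate the integral (use parity and integration by parts as needed): b_5 = -8/5.

Final answer: -8/5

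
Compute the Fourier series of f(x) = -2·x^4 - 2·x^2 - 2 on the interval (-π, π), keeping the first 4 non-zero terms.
(-88 + 16·π^2)·cos(x) + (4 - 4·π^2)·cos(2·x) + (-8/27 + 16·π^2/9)·cos(3·x) - 2·π^4/5 - 2·π^2/3 - 2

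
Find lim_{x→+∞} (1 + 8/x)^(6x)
As x → +∞: write (1 + 8/x)^(6x) = ((1 + 8/x)^x)^6 → (e^8)^6 = e^48.
Limit = e^(48).

Final answer: e^(48)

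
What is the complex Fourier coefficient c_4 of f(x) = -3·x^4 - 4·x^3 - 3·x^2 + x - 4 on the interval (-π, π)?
Compute the real Fourier coefficients first: a_4 = -3·π^2/2 - 3/16, b_4 = -5/4 + 2·π^2.
Then c_4 = (a_4 − i·b_4)/2 = -3·π^2/4 - 3/32 - i·π^2 + 5·i/8.

Final answer: -3·π^2/4 - 3/32 - i·π^2 + 5·i/8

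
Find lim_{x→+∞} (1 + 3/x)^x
As x → +∞: this is the defining limit (1 + 3/x)^x → e^3.
Limit = e^(3).

Final answer: e^(3)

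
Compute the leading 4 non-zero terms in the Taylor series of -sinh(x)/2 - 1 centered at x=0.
-x^5/240 - x^3/12 - x/2 - 1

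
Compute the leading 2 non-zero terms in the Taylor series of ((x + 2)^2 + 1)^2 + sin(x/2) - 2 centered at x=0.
81·x/2 + 23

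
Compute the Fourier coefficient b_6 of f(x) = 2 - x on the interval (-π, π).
b_6 = (1/π) ∫_{-π}^{π} f(x)·sin(6x) dx.
Evaluate the integral (use parity and integration by parts as needed): b_6 = 1/3.

Final answer: 1/3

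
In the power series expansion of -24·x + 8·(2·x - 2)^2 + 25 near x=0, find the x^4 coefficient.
Expand to order 4: -24·x + 8·(2·x - 2)^2 + 25 = 32·x^2 - 88·x + 57 + O(x^5).
The coefficient of x^4 is 0.

Final answer: 0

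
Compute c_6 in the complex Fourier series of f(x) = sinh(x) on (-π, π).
Compute the real Fourier coefficients first: a_6 = 0, b_6 = -12·sinh(π)/(37·π).
Then c_6 = (a_6 − i·b_6)/2 = 6·i·sinh(π)/(37·π).

Final answer: 6·i·sinh(π)/(37·π)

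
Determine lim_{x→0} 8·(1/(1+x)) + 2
Direct substitution at x = 0 gives 10.

Final answer: 10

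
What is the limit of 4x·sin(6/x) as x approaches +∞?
As x → +∞: let u = 6/x → 0⁺; then 4·x·sin(6/x) = 4·6·sin(u)/u → 4·6·1 = 24.
Limit = 24.

Final answer: 24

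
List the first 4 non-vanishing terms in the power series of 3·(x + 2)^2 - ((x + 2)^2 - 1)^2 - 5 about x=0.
-8·x^3 - 19·x^2 - 12·x - 2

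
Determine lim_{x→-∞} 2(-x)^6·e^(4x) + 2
The product is a 0·∞ indeterminate form at x → -∞.
Rewrite the product as 2(-x)^6 / e^(-4x) (an ∞/∞ form) and apply L'Hôpital, or use the standard hierarchy e^(4|x|) ≫ |(-x)^6| as x → -∞.
The indeterminate product → 0, so the limit = 2.

Final answer: 2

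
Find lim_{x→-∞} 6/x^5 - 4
Evaluate the dominant behaviour as x → -∞; each term tends to a finite value or vanishes.
Limit = -4.

Final answer: -4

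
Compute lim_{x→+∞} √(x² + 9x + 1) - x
As x → +∞: multiply by the conjugate to get (9x+1)/(√(x²+9x+1)+x); the denominator ~ 2x, so the limit is 9/2.
Limit = 9/2.

Final answer: 9/2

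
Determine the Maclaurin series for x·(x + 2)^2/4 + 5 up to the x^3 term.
x^3/4 + x^2 + x + 5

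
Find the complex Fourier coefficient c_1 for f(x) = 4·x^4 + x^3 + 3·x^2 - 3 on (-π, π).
Compute the real Fourier coefficients first: a_1 = 180 - 32·π^2, b_1 = -12 + 2·π^2.
Then c_1 = (a_1 − i·b_1)/2 = -16·π^2 + 90 - i·π^2 + 6·i.

Final answer: -16·π^2 + 90 - i·π^2 + 6·i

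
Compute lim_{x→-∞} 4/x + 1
Evaluate the dominant behaviour as x → -∞; each term tends to a finite value or vanishes.
Limit = 1.

Final answer: 1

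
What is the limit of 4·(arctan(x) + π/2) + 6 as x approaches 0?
Direct substitution at x = 0 gives 6 + 2·π.

Final answer: 6 + 2·π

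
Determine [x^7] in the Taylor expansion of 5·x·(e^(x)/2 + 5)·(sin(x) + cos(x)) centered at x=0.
Expand to order 7: 5·x·(e^(x)/2 + 5)·(sin(x) + cos(x)) = -x^7/16 + x^6/24 + 5·x^5/8 - 25·x^4/6 - 10·x^3 + 30·x^2 + 55·x/2 + O(x^8).
The coefficient of x^7 is -1/16.

Final answer: -1/16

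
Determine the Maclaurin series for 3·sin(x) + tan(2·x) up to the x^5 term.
103·x^5/24 + 13·x^3/6 + 5·x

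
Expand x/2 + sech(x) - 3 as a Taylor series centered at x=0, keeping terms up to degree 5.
5·x^4/24 - x^2/2 + x/2 - 2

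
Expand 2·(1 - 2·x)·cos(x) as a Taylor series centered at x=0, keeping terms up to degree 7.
x^7/180 - x^6/360 - x^5/6 + x^4/12 + 2·x^3 - x^2 - 4·x + 2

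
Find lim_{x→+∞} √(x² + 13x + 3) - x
This is an ∞ − ∞ indeterminate form.
Multiply and divide by the conjugate √(x²+13x + 3) + x; the x² terms cancel, leaving (13x + 3)/(√(x²+13x + 3)+x) → 13/2.
Limit = 13/2.

Final answer: 13/2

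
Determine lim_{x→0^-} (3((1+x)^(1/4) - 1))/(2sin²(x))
Both numerator and denominator → 0 as x → 0^-; this is a 0/0 indeterminate form.
Expand each to leading order near x = 0: numerator ~ 3·x/4, denominator ~ 2·x^2.
The limit of the ratio is -∞.

Final answer: -∞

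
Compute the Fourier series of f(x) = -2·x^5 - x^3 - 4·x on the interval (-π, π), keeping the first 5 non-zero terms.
(-476 - 4·π^4 + 78·π^2)·sin(x) + (-9·π^2 + 35/2 + 2·π^4)·sin(2·x) + (-4·π^4/3 - 340/81 + 62·π^2/27)·sin(3·x) + (-3·π^2/4 + 73/32 + π^4)·sin(4·x) + (-4·π^4/5 - 1036/625 + 6·π^2/25)·sin(5·x)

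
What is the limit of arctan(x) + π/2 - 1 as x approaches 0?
Direct substitution at x = 0 gives -1 + π/2.

Final answer: -1 + π/2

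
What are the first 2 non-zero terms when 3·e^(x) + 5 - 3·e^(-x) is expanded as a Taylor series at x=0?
6·x + 5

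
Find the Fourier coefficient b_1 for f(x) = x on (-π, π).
b_1 = (1/π) ∫_{-π}^{π} f(x)·sin(1x) dx.
Evaluate the integral (use parity and integration by parts as needed): b_1 = 2.

Final answer: 2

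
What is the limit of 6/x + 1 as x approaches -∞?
Evaluate the dominant behaviour as x → -∞; each term tends to a finite value or vanishes.
Limit = 1.

Final answer: 1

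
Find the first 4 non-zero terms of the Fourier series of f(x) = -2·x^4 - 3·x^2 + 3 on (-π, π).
(-84 + 16·π^2)·cos(x) + (3 - 4·π^2)·cos(2·x) + (4/27 + 16·π^2/9)·cos(3·x) - 2·π^4/5 - π^2 + 3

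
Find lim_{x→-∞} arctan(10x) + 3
Evaluate the dominant behaviour as x → -∞; each term tends to a finite value or vanishes.
Limit = 3 - π/2.

Final answer: 3 - π/2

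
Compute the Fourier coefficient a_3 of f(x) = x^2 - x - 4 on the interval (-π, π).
a_3 = (1/π) ∫_{-π}^{π} f(x)·cos(3x) dx.
Evaluate the integral (use parity and integration by parts as needed): a_3 = -4/9.

Final answer: -4/9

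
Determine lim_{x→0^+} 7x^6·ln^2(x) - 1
The product is a 0·∞ indeterminate form at x → 0⁺.
Rewrite the product as 7·ln^2(x) / x^(-6) and apply L'Hôpital, or use the standard hierarchy x^(-6) ≫ |ln x|^2 as x → 0⁺.
The indeterminate product → 0, so the limit = -1.

Final answer: -1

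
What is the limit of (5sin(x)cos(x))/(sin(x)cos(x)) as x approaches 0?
Both numerator and denominator → 0 as x → 0; this is a 0/0 indeterminate form.
Expand each to leading order near x = 0: numerator ~ 5·x, denominator ~ x.
The limit of the ratio is 5.

Final answer: 5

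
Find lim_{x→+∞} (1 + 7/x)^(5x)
As x → +∞: write (1 + 7/x)^(5x) = ((1 + 7/x)^x)^5 → (e^7)^5 = e^35.
Limit = e^(35).

Final answer: e^(35)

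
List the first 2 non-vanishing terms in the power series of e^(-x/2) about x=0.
1 - x/2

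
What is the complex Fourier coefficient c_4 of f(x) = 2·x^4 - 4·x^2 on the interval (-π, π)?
Compute the real Fourier coefficients first: a_4 = -11/8 + π^2, b_4 = 0.
Then c_4 = (a_4 − i·b_4)/2 = -11/16 + π^2/2.

Final answer: -11/16 + π^2/2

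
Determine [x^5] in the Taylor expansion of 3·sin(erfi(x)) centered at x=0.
Expand to order 5: 3·sin(erfi(x)) = x^5·(-4/π^(3/2) + 4/(5·π^(5/2)) + 3/(5·√(π))) + x^3·(-4/π^(3/2) + 2/√(π)) + 6·x/√(π) + O(x^6).
The coefficient of x^5 is -4/π^(3/2) + 4/(5·π^(5/2)) + 3/(5·√(π)).

Final answer: -4/π^(3/2) + 4/(5·π^(5/2)) + 3/(5·√(π))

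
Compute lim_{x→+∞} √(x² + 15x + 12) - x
As x → +∞: multiply by the conjugate to get (15x+12)/(√(x²+15x+12)+x); the denominator ~ 2x, so the limit is 15/2.
Limit = 15/2.

Final answer: 15/2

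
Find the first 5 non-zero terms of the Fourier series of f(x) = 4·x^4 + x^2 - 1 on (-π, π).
(188 - 32·π^2)·cos(x) + (-11 + 8·π^2)·cos(2·x) + (52/27 - 32·π^2/9)·cos(3·x) + (-1/2 + 2·π^2)·cos(4·x) - 1 + π^2/3 + 4·π^4/5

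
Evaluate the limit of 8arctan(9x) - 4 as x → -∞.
Evaluate the dominant behaviour as x → -∞; each term tends to a finite value or vanishes.
Limit = -4·π - 4.

Final answer: -4·π - 4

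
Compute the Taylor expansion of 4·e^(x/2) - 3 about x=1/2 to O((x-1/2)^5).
-3 + 4·e^(1/4) + 2·e^(1/4)·(x - 1/2) + e^(1/4)·(x - 1/2)^2/2 + e^(1/4)·(x - 1/2)^3/12 + e^(1/4)·(x - 1/2)^4/96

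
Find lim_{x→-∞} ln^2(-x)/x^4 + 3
The quotient is an ∞/∞ indeterminate form as x → -∞.
Compare growth rates of the dominant terms (exponentials ≫ polynomials ≫ logarithms), or apply L'Hôpital's rule; the quotient → 0.
Adding the constant: 0 + 3 = 3. Limit = 3.

Final answer: 3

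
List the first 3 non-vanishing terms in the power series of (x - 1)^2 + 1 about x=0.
x^2 - 2·x + 2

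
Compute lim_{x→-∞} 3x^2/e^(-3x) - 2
The quotient is an ∞/∞ indeterminate form as x → -∞.
Compare growth rates of the dominant terms (exponentials ≫ polynomials ≫ logarithms), or apply L'Hôpital's rule; the quotient → 0.
Adding the constant: 0 - 2 = -2. Limit = -2.

Final answer: -2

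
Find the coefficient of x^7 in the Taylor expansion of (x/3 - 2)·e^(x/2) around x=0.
Expand to order 7: (x/3 - 2)·e^(x/2) = x^7/241920 + x^6/23040 + x^5/2880 + x^4/576 - x^2/12 - 2·x/3 - 2 + O(x^8).
The coefficient of x^7 is 1/241920.

Final answer: 1/241920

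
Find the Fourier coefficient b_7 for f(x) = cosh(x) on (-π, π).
b_7 = (1/π) ∫_{-π}^{π} f(x)·sin(7x) dx.
Evaluate the integral (use parity and integration by parts as needed): b_7 = 0.

Final answer: 0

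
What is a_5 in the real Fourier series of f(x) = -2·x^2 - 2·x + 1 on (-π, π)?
a_5 = (1/π) ∫_{-π}^{π} f(x)·cos(5x) dx.
Evaluate the integral (use parity and integration by parts as needed): a_5 = 8/25.

Final answer: 8/25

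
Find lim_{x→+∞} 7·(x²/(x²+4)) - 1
Evaluate the dominant behaviour as x → +∞; each term tends to a finite value or vanishes.
Limit = 6.

Final answer: 6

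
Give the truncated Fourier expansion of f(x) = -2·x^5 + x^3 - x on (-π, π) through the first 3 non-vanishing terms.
(-494 - 4·π^4 + 82·π^2)·sin(x) + (-11·π^2 + 35/2 + 2·π^4)·sin(2·x) + (-4·π^4/3 - 250/81 + 98·π^2/27)·sin(3·x)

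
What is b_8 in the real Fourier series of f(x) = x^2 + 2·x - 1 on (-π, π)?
b_8 = (1/π) ∫_{-π}^{π} f(x)·sin(8x) dx.
Evaluate the integral (use parity and integration by parts as needed): b_8 = -1/2.

Final answer: -1/2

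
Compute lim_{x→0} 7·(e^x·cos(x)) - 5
Direct substitution at x = 0 gives 2.

Final answer: 2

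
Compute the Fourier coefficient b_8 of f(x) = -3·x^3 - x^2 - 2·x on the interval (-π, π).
b_8 = (1/π) ∫_{-π}^{π} f(x)·sin(8x) dx.
Evaluate the integral (use parity and integration by parts as needed): b_8 = 55/128 + 3·π^2/4.

Final answer: 55/128 + 3·π^2/4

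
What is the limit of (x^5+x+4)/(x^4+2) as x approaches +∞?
This is an ∞/∞ indeterminate form as x → +∞.
Divide numerator and denominator by x^5 and let the lower-order terms vanish; the numerator's degree 5 exceeds the denominator's degree 4, so the quotient diverges.
Limit = ∞.

Final answer: ∞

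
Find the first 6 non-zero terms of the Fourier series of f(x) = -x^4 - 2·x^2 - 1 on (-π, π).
(-40 + 8·π^2)·cos(x) + (1 - 2·π^2)·cos(2·x) + (8/27 + 8·π^2/9)·cos(3·x) + (-π^2/2 - 5/16)·cos(4·x) + (152/625 + 8·π^2/25)·cos(5·x) - π^4/5 - 2·π^2/3 - 1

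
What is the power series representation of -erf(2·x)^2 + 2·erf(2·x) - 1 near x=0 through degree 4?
128·x^4/(3·π) - 32·x^3/(3·√(π)) - 16·x^2/π + 8·x/√(π) - 1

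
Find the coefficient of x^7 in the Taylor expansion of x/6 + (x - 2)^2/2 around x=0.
Expand to order 7: x/6 + (x - 2)^2/2 = x^2/2 - 11·x/6 + 2 + O(x^8).
The coefficient of x^7 is 0.

Final answer: 0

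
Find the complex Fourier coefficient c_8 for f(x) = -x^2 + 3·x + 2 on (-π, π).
Compute the real Fourier coefficients first: a_8 = -1/16, b_8 = -3/4.
Then c_8 = (a_8 − i·b_8)/2 = -1/32 + 3·i/8.

Final answer: -1/32 + 3·i/8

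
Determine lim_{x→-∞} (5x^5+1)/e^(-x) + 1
The quotient is an ∞/∞ indeterminate form as x → -∞.
Compare growth rates of the dominant terms (exponentials ≫ polynomials ≫ logarithms), or apply L'Hôpital's rule; the quotient → 0.
Adding the constant: 0 + 1 = 1. Limit = 1.

Final answer: 1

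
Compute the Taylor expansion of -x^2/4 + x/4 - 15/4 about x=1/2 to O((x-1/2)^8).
-59/16 - (x - 1/2)^2/4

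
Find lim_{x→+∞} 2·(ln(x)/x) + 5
Evaluate the dominant behaviour as x → +∞; each term tends to a finite value or vanishes.
Limit = 5.

Final answer: 5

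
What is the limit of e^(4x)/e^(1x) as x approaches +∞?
This is an ∞/∞ indeterminate form as x → +∞.
Rewrite e^(4x)/e^(1x) = e^((4−1)x) = e^(3x); the exponent coefficient is 3 > 0 so e^(3x) → ∞.
Limit = ∞.

Final answer: ∞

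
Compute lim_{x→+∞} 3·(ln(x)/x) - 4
Evaluate the dominant behaviour as x → +∞; each term tends to a finite value or vanishes.
Limit = -4.

Final answer: -4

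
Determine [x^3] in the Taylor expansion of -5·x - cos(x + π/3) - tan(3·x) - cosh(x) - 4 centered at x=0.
Expand to order 3: -5·x - cos(x + π/3) - tan(3·x) - cosh(x) - 4 = x^3·(-9 - √(3)/12) - x^2/4 + x·(-8 + √(3)/2) - 11/2 + O(x^4).
The coefficient of x^3 is -9 - √(3)/12.

Final answer: -9 - √(3)/12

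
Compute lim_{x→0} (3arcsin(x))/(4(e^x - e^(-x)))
Both numerator and denominator → 0 as x → 0; this is a 0/0 indeterminate form.
Expand each to leading order near x = 0: numerator ~ 3·x, denominator ~ 8·x.
The limit of the ratio is 3/8.

Final answer: 3/8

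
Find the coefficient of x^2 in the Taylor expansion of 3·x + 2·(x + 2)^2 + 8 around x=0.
Expand to order 2: 3·x + 2·(x + 2)^2 + 8 = 2·x^2 + 11·x + 16 + O(x^3).
The coefficient of x^2 is 2.

Final answer: 2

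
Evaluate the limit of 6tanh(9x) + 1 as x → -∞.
Evaluate the dominant behaviour as x → -∞; each term tends to a finite value or vanishes.
Limit = -5.

Final answer: -5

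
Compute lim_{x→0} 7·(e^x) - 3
Direct substitution at x = 0 gives 4.

Final answer: 4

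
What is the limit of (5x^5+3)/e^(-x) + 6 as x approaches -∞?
The quotient is an ∞/∞ indeterminate form as x → -∞.
Compare growth rates of the dominant terms (exponentials ≫ polynomials ≫ logarithms), or apply L'Hôpital's rule; the quotient → 0.
Adding the constant: 0 + 6 = 6. Limit = 6.

Final answer: 6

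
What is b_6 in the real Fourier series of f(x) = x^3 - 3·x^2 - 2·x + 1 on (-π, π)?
b_6 = (1/π) ∫_{-π}^{π} f(x)·sin(6x) dx.
Evaluate the integral (use parity and integration by parts as needed): b_6 = 13/18 - π^2/3.

Final answer: 13/18 - π^2/3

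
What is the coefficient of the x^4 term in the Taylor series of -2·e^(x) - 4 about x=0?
Expand to order 4: -2·e^(x) - 4 = -x^4/12 - x^3/3 - x^2 - 2·x - 6 + O(x^5).
The coefficient of x^4 is -1/12.

Final answer: -1/12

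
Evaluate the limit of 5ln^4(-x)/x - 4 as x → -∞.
The quotient is an ∞/∞ indeterminate form as x → -∞.
Compare growth rates of the dominant terms (exponentials ≫ polynomials ≫ logarithms), or apply L'Hôpital's rule; the quotient → 0.
Adding the constant: 0 - 4 = -4. Limit = -4.

Final answer: -4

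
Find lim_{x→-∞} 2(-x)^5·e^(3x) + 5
The product is a 0·∞ indeterminate form at x → -∞.
Rewrite the product as 2(-x)^5 / e^(-3x) (an ∞/∞ form) and apply L'Hôpital, or use the standard hierarchy e^(3|x|) ≫ |(-x)^5| as x → -∞.
The indeterminate product → 0, so the limit = 5.

Final answer: 5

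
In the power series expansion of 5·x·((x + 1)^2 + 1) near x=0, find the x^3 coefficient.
Expand to order 3: 5·x·((x + 1)^2 + 1) = 5·x^3 + 10·x^2 + 10·x + O(x^4).
The coefficient of x^3 is 5.

Final answer: 5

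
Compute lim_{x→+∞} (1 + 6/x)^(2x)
As x → +∞: write (1 + 6/x)^(2x) = ((1 + 6/x)^x)^2 → (e^6)^2 = e^12.
Limit = e^(12).

Final answer: e^(12)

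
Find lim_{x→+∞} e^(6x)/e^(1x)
This is an ∞/∞ indeterminate form as x → +∞.
Rewrite e^(6x)/e^(1x) = e^((6−1)x) = e^(5x); the exponent coefficient is 5 > 0 so e^(5x) → ∞.
Limit = ∞.

Final answer: ∞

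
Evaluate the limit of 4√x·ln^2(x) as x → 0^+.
This is a 0·∞ indeterminate form at x → 0⁺.
Rewrite the product as 4·ln^2(x) / x^(-1/2) and apply L'Hôpital, or use the standard hierarchy x^(-1/2) ≫ |ln x|^2 as x → 0⁺.
The indeterminate product → 0, so the limit = 0.

Final answer: 0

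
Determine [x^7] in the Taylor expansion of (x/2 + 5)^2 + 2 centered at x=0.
Expand to order 7: (x/2 + 5)^2 + 2 = x^2/4 + 5·x + 27 + O(x^8).
The coefficient of x^7 is 0.

Final answer: 0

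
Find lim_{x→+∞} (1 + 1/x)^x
As x → +∞: this is the defining limit (1 + 1/x)^x → e^1.
Limit = e.

Final answer: e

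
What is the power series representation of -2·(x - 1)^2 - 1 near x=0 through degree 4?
-2·x^2 + 4·x - 3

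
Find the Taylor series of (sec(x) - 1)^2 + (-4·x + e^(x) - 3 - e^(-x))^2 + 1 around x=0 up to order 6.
91·x^6/360 - x^5/10 - 13·x^4/12 - 2·x^3 + 4·x^2 + 12·x + 10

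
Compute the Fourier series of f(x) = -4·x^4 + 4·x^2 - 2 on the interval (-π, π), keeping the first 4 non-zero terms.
(-208 + 32·π^2)·cos(x) + (16 - 8·π^2)·cos(2·x) + (-112/27 + 32·π^2/9)·cos(3·x) - 4·π^4/5 - 2 + 4·π^2/3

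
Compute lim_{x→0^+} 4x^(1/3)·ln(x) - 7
The product is a 0·∞ indeterminate form at x → 0⁺.
Rewrite the product as 4·ln(x) / x^(-1/3) and apply L'Hôpital, or use the standard hierarchy x^(-1/3) ≫ |ln x| as x → 0⁺.
The indeterminate product → 0, so the limit = -7.

Final answer: -7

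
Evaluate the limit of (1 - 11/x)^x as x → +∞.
As x → +∞: this is the defining limit (1 - 11/x)^x → e^(-11).
Limit = e^(-11).

Final answer: e^(-11)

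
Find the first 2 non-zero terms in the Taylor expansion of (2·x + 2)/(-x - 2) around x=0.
-x/2 - 1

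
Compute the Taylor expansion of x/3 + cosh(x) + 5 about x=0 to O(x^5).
x^4/24 + x^2/2 + x/3 + 6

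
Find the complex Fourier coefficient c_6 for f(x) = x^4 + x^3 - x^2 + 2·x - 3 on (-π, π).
Compute the real Fourier coefficients first: a_6 = -4/27 + 2·π^2/9, b_6 = -π^2/3 - 11/18.
Then c_6 = (a_6 − i·b_6)/2 = -2/27 + π^2/9 + 11·i/36 + i·π^2/6.

Final answer: -2/27 + π^2/9 + 11·i/36 + i·π^2/6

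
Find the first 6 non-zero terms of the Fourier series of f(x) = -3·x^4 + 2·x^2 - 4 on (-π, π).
(-152 + 24·π^2)·cos(x) + (11 - 6·π^2)·cos(2·x) + (-8/3 + 8·π^2/3)·cos(3·x) + (17/16 - 3·π^2/2)·cos(4·x) + (-344/625 + 24·π^2/25)·cos(5·x) - 3·π^4/5 - 4 + 2·π^2/3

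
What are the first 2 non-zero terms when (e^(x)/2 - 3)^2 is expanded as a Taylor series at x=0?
25/4 - 5·x/2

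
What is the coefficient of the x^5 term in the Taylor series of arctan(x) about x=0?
Expand to order 5: arctan(x) = x^5/5 - x^3/3 + x + O(x^6).
The coefficient of x^5 is 1/5.

Final answer: 1/5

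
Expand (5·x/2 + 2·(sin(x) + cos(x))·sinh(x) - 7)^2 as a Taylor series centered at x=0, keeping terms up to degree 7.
-23·x^7/45 + 7·x^6/45 - 26·x^5/15 - 2·x^4 + 82·x^3/3 - 31·x^2/4 - 63·x + 49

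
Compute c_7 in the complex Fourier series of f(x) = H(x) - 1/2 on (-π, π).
Compute the real Fourier coefficients first: a_7 = 0, b_7 = 2/(7·π).
Then c_7 = (a_7 − i·b_7)/2 = -i/(7·π).

Final answer: -i/(7·π)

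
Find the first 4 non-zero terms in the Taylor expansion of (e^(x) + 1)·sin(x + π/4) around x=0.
-√(2)·x^3/12 + √(2)·x^2/4 + 3·√(2)·x/2 + √(2)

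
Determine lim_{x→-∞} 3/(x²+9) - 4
Evaluate the dominant behaviour as x → -∞; each term tends to a finite value or vanishes.
Limit = -4.

Final answer: -4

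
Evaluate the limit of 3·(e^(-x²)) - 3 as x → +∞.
Evaluate the dominant behaviour as x → +∞; each term tends to a finite value or vanishes.
Limit = -3.

Final answer: -3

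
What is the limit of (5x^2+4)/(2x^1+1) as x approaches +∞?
This is an ∞/∞ indeterminate form as x → +∞.
Divide numerator and denominator by x^2 and let the lower-order terms vanish; the numerator's degree 2 exceeds the denominator's degree 1, so the quotient diverges.
Limit = ∞.

Final answer: ∞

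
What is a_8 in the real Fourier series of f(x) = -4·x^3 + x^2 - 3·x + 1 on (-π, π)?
a_8 = (1/π) ∫_{-π}^{π} f(x)·cos(8x) dx.
Evaluate the integral (use parity and integration by parts as needed): a_8 = 1/16.

Final answer: 1/16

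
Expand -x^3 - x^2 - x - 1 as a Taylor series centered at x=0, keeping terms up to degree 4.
-x^3 - x^2 - x - 1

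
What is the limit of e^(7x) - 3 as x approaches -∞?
Evaluate the dominant behaviour as x → -∞; each term tends to a finite value or vanishes.
Limit = -3.

Final answer: -3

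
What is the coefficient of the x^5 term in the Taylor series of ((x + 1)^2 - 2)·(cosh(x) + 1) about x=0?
Expand to order 5: ((x + 1)^2 - 2)·(cosh(x) + 1) = x^5/12 + 11·x^4/24 + x^3 + 3·x^2/2 + 4·x - 2 + O(x^6).
The coefficient of x^5 is 1/12.

Final answer: 1/12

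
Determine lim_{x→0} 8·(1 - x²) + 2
Direct substitution at x = 0 gives 10.

Final answer: 10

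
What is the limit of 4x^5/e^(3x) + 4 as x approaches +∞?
The quotient is an ∞/∞ indeterminate form as x → +∞.
The exponential denominator e^(3x) dominates the polynomial numerator (e^x ≫ x^5 as x → ∞), so the quotient → 0.
Adding the constant: 0 + 4 = 4. Limit = 4.

Final answer: 4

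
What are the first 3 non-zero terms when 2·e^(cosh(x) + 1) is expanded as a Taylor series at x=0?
x^4·e^(2)/3 + x^2·e^(2) + 2·e^(2)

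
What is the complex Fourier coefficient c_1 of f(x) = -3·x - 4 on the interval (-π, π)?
Compute the real Fourier coefficients first: a_1 = 0, b_1 = -6.
Then c_1 = (a_1 − i·b_1)/2 = 3·i.

Final answer: 3·i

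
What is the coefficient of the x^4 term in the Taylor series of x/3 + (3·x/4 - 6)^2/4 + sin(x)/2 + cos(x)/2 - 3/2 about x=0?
Expand to order 4: x/3 + (3·x/4 - 6)^2/4 + sin(x)/2 + cos(x)/2 - 3/2 = x^4/48 - x^3/12 - 7·x^2/64 - 17·x/12 + 8 + O(x^5).
The coefficient of x^4 is 1/48.

Final answer: 1/48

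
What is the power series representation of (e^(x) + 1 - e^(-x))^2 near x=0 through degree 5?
x^5/30 + 4·x^4/3 + 2·x^3/3 + 4·x^2 + 4·x + 1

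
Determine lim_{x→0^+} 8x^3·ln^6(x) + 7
The product is a 0·∞ indeterminate form at x → 0⁺.
Rewrite the product as 8·ln^6(x) / x^(-3) and apply L'Hôpital, or use the standard hierarchy x^(-3) ≫ |ln x|^6 as x → 0⁺.
The indeterminate product → 0, so the limit = 7.

Final answer: 7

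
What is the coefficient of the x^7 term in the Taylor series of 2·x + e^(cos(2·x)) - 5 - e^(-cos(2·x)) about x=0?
Expand to order 7: 2·x + e^(cos(2·x)) - 5 - e^(-cos(2·x)) = x^6·(-124·e/45 - 4·e^(-1)/45) + x^4·(-4·e^(-1)/3 + 8·e/3) + x^2·(-2·e - 2·e^(-1)) + 2·x - 5 - e^(-1) + e + O(x^8).
The coefficient of x^7 is 0.

Final answer: 0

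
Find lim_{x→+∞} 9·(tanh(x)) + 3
Evaluate the dominant behaviour as x → +∞; each term tends to a finite value or vanishes.
Limit = 12.

Final answer: 12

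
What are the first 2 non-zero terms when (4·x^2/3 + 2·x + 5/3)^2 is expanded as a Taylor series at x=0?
20·x/3 + 25/9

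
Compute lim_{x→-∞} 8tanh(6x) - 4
Evaluate the dominant behaviour as x → -∞; each term tends to a finite value or vanishes.
Limit = -12.

Final answer: -12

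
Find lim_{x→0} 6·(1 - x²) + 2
Direct substitution at x = 0 gives 8.

Final answer: 8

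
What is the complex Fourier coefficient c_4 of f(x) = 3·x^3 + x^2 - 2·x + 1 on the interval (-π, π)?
Compute the real Fourier coefficients first: a_4 = 1/4, b_4 = 25/16 - 3·π^2/2.
Then c_4 = (a_4 − i·b_4)/2 = 1/8 - 25·i/32 + 3·i·π^2/4.

Final answer: 1/8 - 25·i/32 + 3·i·π^2/4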